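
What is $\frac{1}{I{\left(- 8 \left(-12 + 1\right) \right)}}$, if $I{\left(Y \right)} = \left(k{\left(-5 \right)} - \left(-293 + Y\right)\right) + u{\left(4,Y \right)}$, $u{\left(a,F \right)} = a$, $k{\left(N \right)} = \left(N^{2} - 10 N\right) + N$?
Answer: $\frac{1}{279} \approx 0.0035842$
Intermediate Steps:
$k{\left(N \right)} = N^{2} - 9 N$
$I{\left(Y \right)} = 367 - Y$ ($I{\left(Y \right)} = \left(- 5 \left(-9 - 5\right) - \left(-293 + Y\right)\right) + 4 = \left(\left(-5\right) \left(-14\right) - \left(-293 + Y\right)\right) + 4 = \left(70 - \left(-293 + Y\right)\right) + 4 = \left(363 - Y\right) + 4 = 367 - Y$)
$\frac{1}{I{\left(- 8 \left(-12 + 1\right) \right)}} = \frac{1}{367 - - 8 \left(-12 + 1\right)} = \frac{1}{367 - \left(-8\right) \left(-11\right)} = \frac{1}{367 - 88} = \frac{1}{279}$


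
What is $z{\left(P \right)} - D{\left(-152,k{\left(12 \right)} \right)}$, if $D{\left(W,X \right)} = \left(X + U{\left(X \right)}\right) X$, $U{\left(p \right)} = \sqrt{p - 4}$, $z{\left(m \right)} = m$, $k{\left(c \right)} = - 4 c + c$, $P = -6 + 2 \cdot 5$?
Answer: $-1292 + 72 i \sqrt{10} \approx -1292.0 + 227.68 i$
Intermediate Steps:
$P = 4$ ($P = -6 + 10 = 4$)
$k{\left(c \right)} = - 3 c$
$U{\left(p \right)} = \sqrt{-4 + p}$
$D{\left(W,X \right)} = X \left(X + \sqrt{-4 + X}\right)$ ($D{\left(W,X \right)} = \left(X + \sqrt{-4 + X}\right) X = X \left(X + \sqrt{-4 + X}\right)$)
$z{\left(P \right)} - D{\left(-152,k{\left(12 \right)} \right)} = 4 - \left(-3\right) 12 \left(\left(-3\right) 12 + \sqrt{-4 - 36}\right) = 4 - - 36 \left(-36 + \sqrt{-4 - 36}\right) = 4 - - 36 \left(-36 + \sqrt{-40}\right) = 4 - - 36 \left(-36 + 2 i \sqrt{10}\right) = 4 - \left(1296 - 72 i \sqrt{10}\right) = -1292 + 72 i \sqrt{10}$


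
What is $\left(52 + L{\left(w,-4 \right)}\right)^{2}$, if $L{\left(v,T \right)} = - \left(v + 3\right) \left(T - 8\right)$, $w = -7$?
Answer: $16$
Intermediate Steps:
$L{\left(v,T \right)} = - \left(-8 + T\right) \left(3 + v\right)$ ($L{\left(v,T \right)} = - \left(3 + v\right) \left(-8 + T\right) = - \left(-8 + T\right) \left(3 + v\right)$)
$\left(52 + L{\left(w,-4 \right)}\right)^{2} = \left(52 + \left(24 - -12 + 8 \left(-7\right) - \left(-4\right) \left(-7\right)\right)\right)^{2} = \left(52 + \left(24 + 12 - 56 - 28\right)\right)^{2} = \left(52 - 48\right)^{2} = 4^{2} = 16$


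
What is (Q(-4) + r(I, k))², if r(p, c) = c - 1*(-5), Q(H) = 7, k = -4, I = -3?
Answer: 64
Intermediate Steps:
r(p, c) = 5 + c (r(p, c) = c + 5 = 5 + c)
(Q(-4) + r(I, k))² = (7 + (5 - 4))² = (7 + 1)² = 8² = 64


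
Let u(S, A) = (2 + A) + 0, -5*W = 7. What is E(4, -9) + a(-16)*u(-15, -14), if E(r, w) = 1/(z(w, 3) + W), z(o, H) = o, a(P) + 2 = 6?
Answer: -2501/52 ≈ -48.096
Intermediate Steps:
W = -7/5 (W = -⅕*7 = -7/5 ≈ -1.4000)
a(P) = 4 (a(P) = -2 + 6 = 4)
u(S, A) = 2 + A
E(r, w) = 1/(-7/5 + w) (E(r, w) = 1/(w - 7/5) = 1/(-7/5 + w))
E(4, -9) + a(-16)*u(-15, -14) = 5/(-7 + 5*(-9)) + 4*(2 - 14) = 5/(-7 - 45) + 4*(-12) = 5/(-52) - 48 = 5*(-1/52) - 48 = -5/52 - 48 = -2501/52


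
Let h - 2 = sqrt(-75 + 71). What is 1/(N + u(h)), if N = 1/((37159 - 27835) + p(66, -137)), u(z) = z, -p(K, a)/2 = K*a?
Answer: 1502424336/6009697345 - 1502396928*I/6009697345 ≈ 0.25 - 0.25*I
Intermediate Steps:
p(K, a) = -2*K*a
h = 2 + 2*I (h = 2 + sqrt(-75 + 71) = 2 + sqrt(-4) = 2 + 2*I ≈ 2.0 + 2.0*I)
N = 1/27408 (N = 1/((37159 - 27835) - 2*66*(-137)) = 1/(9324 + 18084) = 1/27408 ≈ 3.6486e-5)
1/(N + u(h)) = 1/(1/27408 + (2 + 2*I)) = 1/(54817/27408 + 2*I) = 751198464*(54817/27408 - 2*I)/6009697345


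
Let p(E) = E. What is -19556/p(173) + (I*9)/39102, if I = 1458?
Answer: -127068101/1127441 ≈ -112.70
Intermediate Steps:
-19556/p(173) + (I*9)/39102 = -19556/173 + (1458*9)/39102 = -19556*1/173 + 13122*(1/39102) = -19556/173 + 2187/6517 = -127068101/1127441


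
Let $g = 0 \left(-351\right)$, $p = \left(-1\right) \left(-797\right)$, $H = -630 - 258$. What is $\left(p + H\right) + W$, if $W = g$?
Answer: $-91$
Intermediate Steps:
$H = -888$
$p = 797$
$g = 0$
$W = 0$
$\left(p + H\right) + W = \left(797 - 888\right) + 0 = -91 + 0 = -91$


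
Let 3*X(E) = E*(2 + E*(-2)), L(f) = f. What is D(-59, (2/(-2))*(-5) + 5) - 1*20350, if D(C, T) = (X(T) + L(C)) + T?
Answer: -20459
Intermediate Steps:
X(E) = E*(2 - 2*E)/3 (X(E) = (E*(2 + E*(-2)))/3 = (E*(2 - 2*E))/3 = E*(2 - 2*E)/3)
D(C, T) = C + T + 2*T*(1 - T)/3 (D(C, T) = (2*T*(1 - T)/3 + C) + T = (C + 2*T*(1 - T)/3) + T = C + T + 2*T*(1 - T)/3)
D(-59, (2/(-2))*(-5) + 5) - 1*20350 = (-59 + ((2/(-2))*(-5) + 5) - 2*((2/(-2))*(-5) + 5)*(-1 + ((2/(-2))*(-5) + 5))/3) - 1*20350 = (-59 + ((2*(-½))*(-5) + 5) - 2*((2*(-½))*(-5) + 5)*(-1 + ((2*(-½))*(-5) + 5))/3) - 20350 = (-59 + (-1*(-5) + 5) - 2*(-1*(-5) + 5)*(-1 + (-1*(-5) + 5))/3) - 20350 = (-59 + (5 + 5) - 2*(5 + 5)*(-1 + (5 + 5))/3) - 20350 = (-59 + 10 - ⅔*10*(-1 + 10)) - 20350 = (-59 + 10 - ⅔*10*9) - 20350 = (-59 + 10 - 60) - 20350 = -109 - 20350 = -20459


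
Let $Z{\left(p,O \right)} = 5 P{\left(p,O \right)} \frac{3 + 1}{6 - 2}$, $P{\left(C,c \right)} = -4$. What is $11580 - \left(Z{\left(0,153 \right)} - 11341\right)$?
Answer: $22941$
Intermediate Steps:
$Z{\left(p,O \right)} = -20$ ($Z{\left(p,O \right)} = 5 \left(-4\right) \frac{3 + 1}{6 - 2} = - 20 \cdot \frac{4}{4} = - 20 \cdot 4 \cdot \frac{1}{4} = \left(-20\right) 1 = -20$)
$11580 - \left(Z{\left(0,153 \right)} - 11341\right) = 11580 - \left(-20 - 11341\right) = 11580 - -11361 = 11580 + 11361 = 22941$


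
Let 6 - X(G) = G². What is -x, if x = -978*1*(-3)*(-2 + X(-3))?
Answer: 14670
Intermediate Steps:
X(G) = 6 - G²
x = -14670 (x = -978*1*(-3)*(-2 + (6 - 1*(-3)²)) = -(-2934)*(-2 + (6 - 1*9)) = -(-2934)*(-2 + (6 - 9)) = -(-2934)*(-2 - 3) = -(-2934)*(-5) = -978*15 = -14670)
-x = -1*(-14670) = 14670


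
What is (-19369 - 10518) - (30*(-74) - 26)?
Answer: -27641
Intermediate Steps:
(-19369 - 10518) - (30*(-74) - 26) = -29887 - (-2220 - 26) = -29887 - 1*(-2246) = -29887 + 2246 = -27641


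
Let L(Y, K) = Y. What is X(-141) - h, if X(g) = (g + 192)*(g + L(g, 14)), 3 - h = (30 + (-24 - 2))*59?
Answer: -14149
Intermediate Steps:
h = -233 (h = 3 - (30 + (-24 - 2))*59 = 3 - (30 - 26)*59 = 3 - 4*59 = 3 - 1*236 = 3 - 236 = -233)
X(g) = 2*g*(192 + g) (X(g) = (g + 192)*(g + g) = (192 + g)*(2*g) = 2*g*(192 + g))
X(-141) - h = 2*(-141)*(192 - 141) - 1*(-233) = 2*(-141)*51 + 233 = -14382 + 233 = -14149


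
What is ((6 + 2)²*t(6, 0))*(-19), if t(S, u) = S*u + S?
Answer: -7296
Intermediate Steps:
t(S, u) = S + S*u
((6 + 2)²*t(6, 0))*(-19) = ((6 + 2)²*(6*(1 + 0)))*(-19) = (8²*(6*1))*(-19) = (64*6)*(-19) = 384*(-19) = -7296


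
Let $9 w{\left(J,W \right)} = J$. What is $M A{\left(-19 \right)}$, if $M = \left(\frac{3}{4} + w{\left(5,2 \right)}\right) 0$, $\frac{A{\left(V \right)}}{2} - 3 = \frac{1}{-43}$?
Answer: $0$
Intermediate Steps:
$w{\left(J,W \right)} = \frac{J}{9}$
$A{\left(V \right)} = \frac{256}{43}$ ($A{\left(V \right)} = 6 + \frac{2}{-43} = 6 + 2 \left(- \frac{1}{43}\right) = 6 - \frac{2}{43} = \frac{256}{43}$)
$M = 0$ ($M = \left(\frac{3}{4} + \frac{1}{9} \cdot 5\right) 0 = \left(3 \cdot \frac{1}{4} + \frac{5}{9}\right) 0 = \left(\frac{3}{4} + \frac{5}{9}\right) 0 = \frac{47}{36} \cdot 0 = 0$)
$M A{\left(-19 \right)} = 0 \cdot \frac{256}{43} = 0$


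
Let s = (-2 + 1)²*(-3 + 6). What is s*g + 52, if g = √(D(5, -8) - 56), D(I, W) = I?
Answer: 52 + 3*I*√51 ≈ 52.0 + 21.424*I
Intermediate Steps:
s = 3 (s = (-1)²*3 = 1*3 = 3)
g = I*√51 (g = √(5 - 56) = √(-51) = I*√51 ≈ 7.1414*I)
s*g + 52 = 3*(I*√51) + 52 = 3*I*√51 + 52 = 52 + 3*I*√51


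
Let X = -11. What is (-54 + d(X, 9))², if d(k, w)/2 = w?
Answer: 1296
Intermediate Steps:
d(k, w) = 2*w
(-54 + d(X, 9))² = (-54 + 2*9)² = (-54 + 18)² = (-36)² = 1296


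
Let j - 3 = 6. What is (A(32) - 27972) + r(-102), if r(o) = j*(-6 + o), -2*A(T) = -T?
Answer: -28928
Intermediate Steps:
j = 9 (j = 3 + 6 = 9)
A(T) = T/2 (A(T) = -(-1)*T/2 = T/2)
r(o) = -54 + 9*o (r(o) = 9*(-6 + o) = -54 + 9*o)
(A(32) - 27972) + r(-102) = ((½)*32 - 27972) + (-54 + 9*(-102)) = (16 - 27972) + (-54 - 918) = -27956 - 972 = -28928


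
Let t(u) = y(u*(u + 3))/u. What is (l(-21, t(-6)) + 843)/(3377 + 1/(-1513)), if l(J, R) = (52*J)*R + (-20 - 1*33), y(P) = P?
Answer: 3075929/2554700 ≈ 1.2040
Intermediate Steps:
t(u) = 3 + u (t(u) = (u*(u + 3))/u = (u*(3 + u))/u = 3 + u)
l(J, R) = -53 + 52*J*R (l(J, R) = 52*J*R + (-20 - 33) = 52*J*R - 53 = -53 + 52*J*R)
(l(-21, t(-6)) + 843)/(3377 + 1/(-1513)) = ((-53 + 52*(-21)*(3 - 6)) + 843)/(3377 + 1/(-1513)) = ((-53 + 52*(-21)*(-3)) + 843)/(3377 - 1/1513) = ((-53 + 3276) + 843)/(5109400/1513) = (3223 + 843)*(1513/5109400) = 4066*(1513/5109400) = 3075929/2554700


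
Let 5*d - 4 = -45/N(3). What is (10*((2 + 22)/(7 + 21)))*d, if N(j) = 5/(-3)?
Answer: 372/7 ≈ 53.143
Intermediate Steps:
N(j) = -5/3 (N(j) = 5*(-⅓) = -5/3)
d = 31/5 (d = ⅘ + (-45/(-5/3))/5 = ⅘ + (-45*(-⅗))/5 = ⅘ + (⅕)*27 = ⅘ + 27/5 = 31/5 ≈ 6.2000)
(10*((2 + 22)/(7 + 21)))*d = (10*((2 + 22)/(7 + 21)))*(31/5) = (10*(24/28))*(31/5) = (10*(24*(1/28)))*(31/5) = (10*(6/7))*(31/5) = (60/7)*(31/5) = 372/7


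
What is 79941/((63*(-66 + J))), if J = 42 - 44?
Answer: -26647/1428 ≈ -18.660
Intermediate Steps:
J = -2
79941/((63*(-66 + J))) = 79941/((63*(-66 - 2))) = 79941/((63*(-68))) = 79941/(-4284) = 79941*(-1/4284) = -26647/1428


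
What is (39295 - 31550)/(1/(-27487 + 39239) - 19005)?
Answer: -91019240/223346759 ≈ -0.40752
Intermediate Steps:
(39295 - 31550)/(1/(-27487 + 39239) - 19005) = 7745/(1/11752 - 19005) = 7745/(-223346759/11752) = 7745*(-11752/223346759) = -91019240/223346759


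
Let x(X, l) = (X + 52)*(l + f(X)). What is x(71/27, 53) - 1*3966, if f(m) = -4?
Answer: -34807/27 ≈ -1289.1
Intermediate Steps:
x(X, l) = (-4 + l)*(52 + X) (x(X, l) = (X + 52)*(l - 4) = (52 + X)*(-4 + l) = (-4 + l)*(52 + X))
x(71/27, 53) - 1*3966 = (-208 - 284/27 + 52*53 + (71/27)*53) - 1*3966 = (-208 - 284/27 + 2756 + (71*(1/27))*53) - 3966 = (-208 - 4*71/27 + 2756 + (71/27)*53) - 3966 = (-208 - 284/27 + 2756 + 3763/27) - 3966 = 72275/27 - 3966 = -34807/27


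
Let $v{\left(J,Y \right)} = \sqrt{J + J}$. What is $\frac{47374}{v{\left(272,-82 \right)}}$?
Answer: $\frac{23687 \sqrt{34}}{68} \approx 2031.1$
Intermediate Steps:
$v{\left(J,Y \right)} = \sqrt{2} \sqrt{J}$ ($v{\left(J,Y \right)} = \sqrt{2 J} = \sqrt{2} \sqrt{J}$)
$\frac{47374}{v{\left(272,-82 \right)}} = \frac{47374}{\sqrt{2} \sqrt{272}} = \frac{47374}{\sqrt{2} \cdot 4 \sqrt{17}} = \frac{47374}{4 \sqrt{34}} = 47374 \frac{\sqrt{34}}{136} = \frac{23687 \sqrt{34}}{68}$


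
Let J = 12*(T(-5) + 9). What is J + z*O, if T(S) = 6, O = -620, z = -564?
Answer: 349860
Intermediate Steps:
J = 180 (J = 12*(6 + 9) = 12*15 = 180)
J + z*O = 180 - 564*(-620) = 180 + 349680 = 349860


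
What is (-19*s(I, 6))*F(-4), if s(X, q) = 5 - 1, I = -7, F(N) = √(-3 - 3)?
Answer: -76*I*√6 ≈ -186.16*I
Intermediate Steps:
F(N) = I*√6 (F(N) = √(-6) = I*√6)
s(X, q) = 4
(-19*s(I, 6))*F(-4) = (-19*4)*(I*√6) = -76*I*√6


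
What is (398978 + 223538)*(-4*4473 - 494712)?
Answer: -319104191664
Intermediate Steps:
(398978 + 223538)*(-4*4473 - 494712) = 622516*(-17892 - 494712) = 622516*(-512604) = -319104191664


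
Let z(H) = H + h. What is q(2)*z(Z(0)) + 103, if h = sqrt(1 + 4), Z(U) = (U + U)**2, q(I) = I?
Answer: 103 + 2*sqrt(5) ≈ 107.47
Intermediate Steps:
Z(U) = 4*U**2 (Z(U) = (2*U)**2 = 4*U**2)
h = sqrt(5) ≈ 2.2361
z(H) = H + sqrt(5)
q(2)*z(Z(0)) + 103 = 2*(4*0**2 + sqrt(5)) + 103 = 2*(4*0 + sqrt(5)) + 103 = 2*(0 + sqrt(5)) + 103 = 2*sqrt(5) + 103 = 103 + 2*sqrt(5)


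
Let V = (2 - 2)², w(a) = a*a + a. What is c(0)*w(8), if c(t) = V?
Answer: 0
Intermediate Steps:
w(a) = a + a² (w(a) = a² + a = a + a²)
V = 0 (V = 0² = 0)
c(t) = 0
c(0)*w(8) = 0*(8*(1 + 8)) = 0*(8*9) = 0*72 = 0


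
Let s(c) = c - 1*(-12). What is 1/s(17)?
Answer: 1/29 ≈ 0.034483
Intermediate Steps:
s(c) = 12 + c (s(c) = c + 12 = 12 + c)
1/s(17) = 1/(12 + 17) = 1/29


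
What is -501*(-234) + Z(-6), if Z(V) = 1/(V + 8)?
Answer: 234469/2 ≈ 1.1723e+5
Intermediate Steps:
Z(V) = 1/(8 + V)
-501*(-234) + Z(-6) = -501*(-234) + 1/(8 - 6) = 117234 + 1/2 = 117234 + ½ = 234469/2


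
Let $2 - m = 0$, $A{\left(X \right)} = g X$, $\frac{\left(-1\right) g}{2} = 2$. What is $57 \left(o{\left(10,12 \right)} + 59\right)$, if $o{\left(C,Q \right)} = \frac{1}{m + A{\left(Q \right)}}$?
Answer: $\frac{154641}{46} \approx 3361.8$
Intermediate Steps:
$g = -4$ ($g = \left(-2\right) 2 = -4$)
$A{\left(X \right)} = - 4 X$
$m = 2$ ($m = 2 - 0 = 2 + 0 = 2$)
$o{\left(C,Q \right)} = \frac{1}{2 - 4 Q}$
$57 \left(o{\left(10,12 \right)} + 59\right) = 57 \left(\frac{1}{2 \left(1 - 24\right)} + 59\right) = 57 \left(\frac{1}{2 \left(-23\right)} + 59\right) = 57 \left(\frac{1}{2} \left(- \frac{1}{23}\right) + 59\right) = 57 \left(- \frac{1}{46} + 59\right) = 57 \cdot \frac{2713}{46} = \frac{154641}{46}$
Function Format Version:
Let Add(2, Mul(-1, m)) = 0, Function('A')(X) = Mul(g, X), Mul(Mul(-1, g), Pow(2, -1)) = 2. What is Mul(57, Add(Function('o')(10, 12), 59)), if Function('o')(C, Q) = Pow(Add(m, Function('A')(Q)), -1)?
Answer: Rational(154641, 46) ≈ 3361.8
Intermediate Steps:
g = -4 (g = Mul(-2, 2) = -4)
Function('A')(X) = Mul(-4, X)
m = 2 (m = Add(2, Mul(-1, 0)) = Add(2, 0) = 2)
Function('o')(C, Q) = Pow(Add(2, Mul(-4, Q)), -1)
Mul(57, Add(Function('o')(10, 12), 59)) = Mul(57, Add(Mul(Rational(1, 2), Pow(Add(1, Mul(-2, 12)), -1)), 59)) = Mul(57, Add(Mul(Rational(1, 2), Pow(Add(1, -24), -1)), 59)) = Mul(57, Add(Mul(Rational(1, 2), Pow(-23, -1)), 59)) = Mul(57, Add(Mul(Rational(1, 2), Rational(-1, 23)), 59)) = Mul(57, Add(Rational(-1, 46), 59)) = Mul(57, Rational(2713, 46)) = Rational(154641, 46)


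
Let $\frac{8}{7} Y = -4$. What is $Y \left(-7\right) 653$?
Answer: $\frac{31997}{2} \approx 15999.0$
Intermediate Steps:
$Y = - \frac{7}{2}$ ($Y = \frac{7}{8} \left(-4\right) = - \frac{7}{2} \approx -3.5$)
$Y \left(-7\right) 653 = \left(- \frac{7}{2}\right) \left(-7\right) 653 = \frac{49}{2} \cdot 653 = \frac{31997}{2}$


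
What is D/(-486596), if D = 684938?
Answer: -342469/243298 ≈ -1.4076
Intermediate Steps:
D/(-486596) = 684938/(-486596) = 684938*(-1/486596) = -342469/243298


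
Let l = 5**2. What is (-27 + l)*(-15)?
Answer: 30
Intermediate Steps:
l = 25
(-27 + l)*(-15) = (-27 + 25)*(-15) = -2*(-15) = 30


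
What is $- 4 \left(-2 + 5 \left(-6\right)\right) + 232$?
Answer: $360$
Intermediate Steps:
$- 4 \left(-2 + 5 \left(-6\right)\right) + 232 = - 4 \left(-2 - 30\right) + 232 = \left(-4\right) \left(-32\right) + 232 = 128 + 232 = 360$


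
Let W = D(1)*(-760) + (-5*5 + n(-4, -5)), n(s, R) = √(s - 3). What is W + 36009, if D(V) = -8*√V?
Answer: 42064 + I*√7 ≈ 42064.0 + 2.6458*I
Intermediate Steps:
n(s, R) = √(-3 + s)
W = 6055 + I*√7 (W = -8*√1*(-760) + (-5*5 + √(-3 - 4)) = -8*1*(-760) + (-25 + √(-7)) = -8*(-760) + (-25 + I*√7) = 6080 + (-25 + I*√7) = 6055 + I*√7 ≈ 6055.0 + 2.6458*I)
W + 36009 = (6055 + I*√7) + 36009 = 42064 + I*√7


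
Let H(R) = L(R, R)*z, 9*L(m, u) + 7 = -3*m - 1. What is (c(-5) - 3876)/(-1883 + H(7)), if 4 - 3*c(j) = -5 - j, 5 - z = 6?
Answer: 17436/8459 ≈ 2.0612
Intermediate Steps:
L(m, u) = -8/9 - m/3 (L(m, u) = -7/9 + (-3*m - 1)/9 = -7/9 + (-1 - 3*m)/9 = -7/9 + (-1/9 - m/3) = -8/9 - m/3)
z = -1 (z = 5 - 1*6 = 5 - 6 = -1)
c(j) = 3 + j/3 (c(j) = 4/3 - (-5 - j)/3 = 4/3 + (5/3 + j/3) = 3 + j/3)
H(R) = 8/9 + R/3 (H(R) = (-8/9 - R/3)*(-1) = 8/9 + R/3)
(c(-5) - 3876)/(-1883 + H(7)) = ((3 + (1/3)*(-5)) - 3876)/(-1883 + (8/9 + (1/3)*7)) = ((3 - 5/3) - 3876)/(-1883 + (8/9 + 7/3)) = (4/3 - 3876)/(-1883 + 29/9) = -11624/(3*(-16918/9)) = -11624/3*(-9/16918) = 17436/8459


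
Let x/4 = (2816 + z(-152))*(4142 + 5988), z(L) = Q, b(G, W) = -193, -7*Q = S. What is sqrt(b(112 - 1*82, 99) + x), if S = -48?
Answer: 3*sqrt(622746327)/7 ≈ 10695.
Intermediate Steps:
Q = 48/7 (Q = -1/7*(-48) = 48/7 ≈ 6.8571)
z(L) = 48/7
x = 800675200/7 (x = 4*((2816 + 48/7)*(4142 + 5988)) = 4*((19760/7)*10130) = 4*(200168800/7) = 800675200/7 ≈ 1.1438e+8)
sqrt(b(112 - 1*82, 99) + x) = sqrt(-193 + 800675200/7) = sqrt(800673849/7) = 3*sqrt(622746327)/7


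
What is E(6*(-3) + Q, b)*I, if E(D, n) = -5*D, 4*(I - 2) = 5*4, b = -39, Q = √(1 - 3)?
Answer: 630 - 35*I*√2 ≈ 630.0 - 49.497*I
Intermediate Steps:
Q = I*√2 (Q = √(-2) = I*√2 ≈ 1.4142*I)
I = 7 (I = 2 + (5*4)/4 = 2 + (¼)*20 = 2 + 5 = 7)
E(6*(-3) + Q, b)*I = -5*(6*(-3) + I*√2)*7 = -5*(-18 + I*√2)*7 = (90 - 5*I*√2)*7 = 630 - 35*I*√2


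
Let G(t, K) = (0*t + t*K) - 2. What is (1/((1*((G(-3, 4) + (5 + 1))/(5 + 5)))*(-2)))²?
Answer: 25/64 ≈ 0.39063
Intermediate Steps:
G(t, K) = -2 + K*t (G(t, K) = (0 + K*t) - 2 = K*t - 2 = -2 + K*t)
(1/((1*((G(-3, 4) + (5 + 1))/(5 + 5)))*(-2)))² = (1/((1*(((-2 + 4*(-3)) + (5 + 1))/(5 + 5)))*(-2)))² = (1/((1*(((-2 - 12) + 6)/10))*(-2)))² = (1/((1*((-14 + 6)*(⅒)))*(-2)))² = (1/((1*(-8*⅒))*(-2)))² = (1/((1*(-⅘))*(-2)))² = (1/(-⅘*(-2)))² = (1/(8/5))² = (5/8)² = 25/64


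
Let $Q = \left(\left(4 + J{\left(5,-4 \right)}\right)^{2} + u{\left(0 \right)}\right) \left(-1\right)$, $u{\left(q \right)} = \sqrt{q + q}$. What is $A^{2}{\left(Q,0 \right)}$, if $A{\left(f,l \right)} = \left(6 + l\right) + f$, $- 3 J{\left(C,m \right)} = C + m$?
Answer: $\frac{4489}{81} \approx 55.42$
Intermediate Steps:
$u{\left(q \right)} = \sqrt{2} \sqrt{q}$ ($u{\left(q \right)} = \sqrt{2 q} = \sqrt{2} \sqrt{q}$)
$J{\left(C,m \right)} = - \frac{C}{3} - \frac{m}{3}$ ($J{\left(C,m \right)} = - \frac{C + m}{3} = - \frac{C}{3} - \frac{m}{3}$)
$Q = - \frac{121}{9}$ ($Q = \left(\left(4 - \frac{1}{3}\right)^{2} + \sqrt{2} \sqrt{0}\right) \left(-1\right) = \left(\left(4 + \left(- \frac{5}{3} + \frac{4}{3}\right)\right)^{2} + \sqrt{2} \cdot 0\right) \left(-1\right) = \left(\left(4 - \frac{1}{3}\right)^{2} + 0\right) \left(-1\right) = \left(\left(\frac{11}{3}\right)^{2} + 0\right) \left(-1\right) = \left(\frac{121}{9} + 0\right) \left(-1\right) = \frac{121}{9} \left(-1\right) = - \frac{121}{9} \approx -13.444$)
$A{\left(f,l \right)} = 6 + f + l$
$A^{2}{\left(Q,0 \right)} = \left(6 - \frac{121}{9} + 0\right)^{2} = \left(- \frac{67}{9}\right)^{2} = \frac{4489}{81}$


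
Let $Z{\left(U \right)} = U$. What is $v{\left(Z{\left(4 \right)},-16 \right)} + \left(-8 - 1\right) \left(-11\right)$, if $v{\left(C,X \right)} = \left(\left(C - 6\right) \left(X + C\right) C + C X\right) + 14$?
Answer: $145$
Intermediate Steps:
$v{\left(C,X \right)} = 14 + C X + C \left(-6 + C\right) \left(C + X\right)$ ($v{\left(C,X \right)} = \left(\left(-6 + C\right) \left(C + X\right) C + C X\right) + 14 = \left(C \left(-6 + C\right) \left(C + X\right) + C X\right) + 14 = \left(C X + C \left(-6 + C\right) \left(C + X\right)\right) + 14 = 14 + C X + C \left(-6 + C\right) \left(C + X\right)$)
$v{\left(Z{\left(4 \right)},-16 \right)} + \left(-8 - 1\right) \left(-11\right) = \left(14 + 4^{3} - 6 \cdot 4^{2} - 16 \cdot 4^{2} - 20 \left(-16\right)\right) + \left(-8 - 1\right) \left(-11\right) = \left(14 + 64 - 96 - 256 + 320\right) - -99 = \left(14 + 64 - 96 - 256 + 320\right) + 99 = 46 + 99 = 145$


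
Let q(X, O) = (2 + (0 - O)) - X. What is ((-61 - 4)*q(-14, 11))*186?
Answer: -60450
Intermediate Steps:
q(X, O) = 2 - O - X (q(X, O) = (2 - O) - X = 2 - O - X)
((-61 - 4)*q(-14, 11))*186 = ((-61 - 4)*(2 - 1*11 - 1*(-14)))*186 = -65*(2 - 11 + 14)*186 = -65*5*186 = -325*186 = -60450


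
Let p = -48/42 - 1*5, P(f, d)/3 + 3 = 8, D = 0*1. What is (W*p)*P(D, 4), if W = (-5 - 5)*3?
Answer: 19350/7 ≈ 2764.3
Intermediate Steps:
D = 0
P(f, d) = 15 (P(f, d) = -9 + 3*8 = -9 + 24 = 15)
p = -43/7 (p = -48*1/42 - 5 = -8/7 - 5 = -43/7 ≈ -6.1429)
W = -30 (W = -10*3 = -30)
(W*p)*P(D, 4) = -30*(-43/7)*15 = (1290/7)*15 = 19350/7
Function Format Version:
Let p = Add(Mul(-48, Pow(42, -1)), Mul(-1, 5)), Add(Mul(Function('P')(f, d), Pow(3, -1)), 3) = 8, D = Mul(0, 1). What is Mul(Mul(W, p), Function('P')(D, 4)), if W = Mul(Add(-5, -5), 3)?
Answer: Rational(19350, 7) ≈ 2764.3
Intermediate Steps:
D = 0
Function('P')(f, d) = 15 (Function('P')(f, d) = Add(-9, Mul(3, 8)) = Add(-9, 24) = 15)
p = Rational(-43, 7) (p = Add(Mul(-48, Rational(1, 42)), -5) = Add(Rational(-8, 7), -5) = Rational(-43, 7) ≈ -6.1429)
W = -30 (W = Mul(-10, 3) = -30)
Mul(Mul(W, p), Function('P')(D, 4)) = Mul(Mul(-30, Rational(-43, 7)), 15) = Mul(Rational(1290, 7), 15) = Rational(19350, 7)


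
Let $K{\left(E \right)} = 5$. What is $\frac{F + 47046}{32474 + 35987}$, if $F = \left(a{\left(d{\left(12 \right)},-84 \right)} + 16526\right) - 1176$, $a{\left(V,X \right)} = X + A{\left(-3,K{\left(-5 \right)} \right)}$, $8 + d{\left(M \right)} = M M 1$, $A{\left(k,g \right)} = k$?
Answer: $\frac{62309}{68461} \approx 0.91014$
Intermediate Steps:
$d{\left(M \right)} = -8 + M^{2}$ ($d{\left(M \right)} = -8 + M M 1 = -8 + M^{2} \cdot 1 = -8 + M^{2}$)
$a{\left(V,X \right)} = -3 + X$ ($a{\left(V,X \right)} = X - 3 = -3 + X$)
$F = 15263$ ($F = \left(\left(-3 - 84\right) + 16526\right) - 1176 = \left(-87 + 16526\right) - 1176 = 16439 - 1176 = 15263$)
$\frac{F + 47046}{32474 + 35987} = \frac{15263 + 47046}{32474 + 35987} = \frac{62309}{68461}$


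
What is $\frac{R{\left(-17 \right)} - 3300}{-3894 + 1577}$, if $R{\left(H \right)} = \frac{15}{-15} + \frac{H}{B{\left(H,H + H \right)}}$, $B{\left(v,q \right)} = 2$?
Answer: $\frac{6619}{4634} \approx 1.4284$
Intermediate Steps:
$R{\left(H \right)} = -1 + \frac{H}{2}$ ($R{\left(H \right)} = \frac{15}{-15} + \frac{H}{2} = 15 \left(- \frac{1}{15}\right) + H \frac{1}{2} = -1 + \frac{H}{2}$)
$\frac{R{\left(-17 \right)} - 3300}{-3894 + 1577} = \frac{\left(-1 + \frac{1}{2} \left(-17\right)\right) - 3300}{-3894 + 1577} = \frac{\left(-1 - \frac{17}{2}\right) - 3300}{-2317} = \left(- \frac{19}{2} - 3300\right) \left(- \frac{1}{2317}\right) = \left(- \frac{6619}{2}\right) \left(- \frac{1}{2317}\right) = \frac{6619}{4634}$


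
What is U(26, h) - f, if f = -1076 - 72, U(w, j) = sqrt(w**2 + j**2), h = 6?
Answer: 1148 + 2*sqrt(178) ≈ 1174.7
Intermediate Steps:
U(w, j) = sqrt(j**2 + w**2)
f = -1148
U(26, h) - f = sqrt(6**2 + 26**2) - 1*(-1148) = sqrt(36 + 676) + 1148 = sqrt(712) + 1148 = 2*sqrt(178) + 1148 = 1148 + 2*sqrt(178)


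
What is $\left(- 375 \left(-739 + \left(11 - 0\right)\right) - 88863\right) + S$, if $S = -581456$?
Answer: $-397319$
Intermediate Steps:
$\left(- 375 \left(-739 + \left(11 - 0\right)\right) - 88863\right) + S = \left(- 375 \left(-739 + \left(11 - 0\right)\right) - 88863\right) - 581456 = \left(- 375 \left(-739 + \left(11 + 0\right)\right) - 88863\right) - 581456 = \left(- 375 \left(-739 + 11\right) - 88863\right) - 581456 = \left(\left(-375\right) \left(-728\right) - 88863\right) - 581456 = \left(273000 - 88863\right) - 581456 = 184137 - 581456 = -397319$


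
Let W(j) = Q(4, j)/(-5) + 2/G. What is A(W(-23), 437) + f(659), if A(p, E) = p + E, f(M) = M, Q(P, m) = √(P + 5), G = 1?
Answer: 5487/5 ≈ 1097.4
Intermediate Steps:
Q(P, m) = √(5 + P)
W(j) = 7/5 (W(j) = √(5 + 4)/(-5) + 2/1 = √9*(-⅕) + 2*1 = 3*(-⅕) + 2 = -⅗ + 2 = 7/5)
A(p, E) = E + p
A(W(-23), 437) + f(659) = (437 + 7/5) + 659 = 2192/5 + 659 = 5487/5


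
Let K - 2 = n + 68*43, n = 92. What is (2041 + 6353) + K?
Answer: 11412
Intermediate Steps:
K = 3018 (K = 2 + (92 + 68*43) = 2 + (92 + 2924) = 2 + 3016 = 3018)
(2041 + 6353) + K = (2041 + 6353) + 3018 = 8394 + 3018 = 11412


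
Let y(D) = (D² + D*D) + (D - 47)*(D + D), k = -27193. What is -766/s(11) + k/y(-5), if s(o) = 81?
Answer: -879751/15390 ≈ -57.164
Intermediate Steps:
y(D) = 2*D² + 2*D*(-47 + D) (y(D) = (D² + D²) + (-47 + D)*(2*D) = 2*D² + 2*D*(-47 + D))
-766/s(11) + k/y(-5) = -766/81 - 27193*(-1/(10*(-47 + 2*(-5)))) = -766*1/81 - 27193*(-1/(10*(-47 - 10))) = -766/81 - 27193/(2*(-5)*(-57)) = -766/81 - 27193/570 = -879751/15390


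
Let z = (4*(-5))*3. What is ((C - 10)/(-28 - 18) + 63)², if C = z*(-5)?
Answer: 1700416/529 ≈ 3214.4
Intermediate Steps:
z = -60 (z = -20*3 = -60)
C = 300 (C = -60*(-5) = 300)
((C - 10)/(-28 - 18) + 63)² = ((300 - 10)/(-28 - 18) + 63)² = (290/(-46) + 63)² = (290*(-1/46) + 63)² = (-145/23 + 63)² = (1304/23)² = 1700416/529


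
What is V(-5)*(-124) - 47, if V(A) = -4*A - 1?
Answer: -2403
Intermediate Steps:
V(A) = -1 - 4*A
V(-5)*(-124) - 47 = (-1 - 4*(-5))*(-124) - 47 = (-1 + 20)*(-124) - 47 = 19*(-124) - 47 = -2356 - 47 = -2403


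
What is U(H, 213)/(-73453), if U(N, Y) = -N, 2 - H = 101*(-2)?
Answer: 204/73453 ≈ 0.0027773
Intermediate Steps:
H = 204 (H = 2 - 101*(-2) = 2 - 1*(-202) = 2 + 202 = 204)
U(H, 213)/(-73453) = -1*204/(-73453) = -204*(-1/73453) = 204/73453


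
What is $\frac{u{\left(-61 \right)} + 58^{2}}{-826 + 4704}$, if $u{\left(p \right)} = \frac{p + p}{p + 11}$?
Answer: $\frac{12023}{13850} \approx 0.86809$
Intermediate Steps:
$u{\left(p \right)} = \frac{2 p}{11 + p}$
$\frac{u{\left(-61 \right)} + 58^{2}}{-826 + 4704} = \frac{2 \left(-61\right) \frac{1}{11 - 61} + 58^{2}}{-826 + 4704} = \frac{2 \left(-61\right) \frac{1}{-50} + 3364}{3878} = \left(2 \left(-61\right) \left(- \frac{1}{50}\right) + 3364\right) \frac{1}{3878} = \left(\frac{61}{25} + 3364\right) \frac{1}{3878} = \frac{84161}{25} \cdot \frac{1}{3878} = \frac{12023}{13850}$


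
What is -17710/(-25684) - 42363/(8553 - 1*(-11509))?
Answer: -91594159/64409051 ≈ -1.4221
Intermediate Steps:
-17710/(-25684) - 42363/(8553 - 1*(-11509)) = -17710*(-1/25684) - 42363/(8553 + 11509) = 8855/12842 - 42363/20062 = -91594159/64409051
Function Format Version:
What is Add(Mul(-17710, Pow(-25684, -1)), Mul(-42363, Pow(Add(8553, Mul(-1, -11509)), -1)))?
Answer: Rational(-91594159, 64409051) ≈ -1.4221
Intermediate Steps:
Add(Mul(-17710, Pow(-25684, -1)), Mul(-42363, Pow(Add(8553, Mul(-1, -11509)), -1))) = Add(Mul(-17710, Rational(-1, 25684)), Mul(-42363, Pow(Add(8553, 11509), -1))) = Add(Rational(8855, 12842), Mul(-42363, Pow(20062, -1))) = Add(Rational(8855, 12842), Mul(-42363, Rational(1, 20062))) = Add(Rational(8855, 12842), Rational(-42363, 20062)) = Rational(-91594159, 64409051)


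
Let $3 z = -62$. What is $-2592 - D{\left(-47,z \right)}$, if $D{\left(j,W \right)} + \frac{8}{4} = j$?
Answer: $-2543$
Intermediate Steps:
$z = - \frac{62}{3}$ ($z = \frac{1}{3} \left(-62\right) = - \frac{62}{3} \approx -20.667$)
$D{\left(j,W \right)} = -2 + j$
$-2592 - D{\left(-47,z \right)} = -2592 - \left(-2 - 47\right) = -2592 - -49 = -2592 + 49 = -2543$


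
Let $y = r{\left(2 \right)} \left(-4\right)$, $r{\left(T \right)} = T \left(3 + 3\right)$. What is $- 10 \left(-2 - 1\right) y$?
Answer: $-1440$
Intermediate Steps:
$r{\left(T \right)} = 6 T$ ($r{\left(T \right)} = T 6 = 6 T$)
$y = -48$ ($y = 6 \cdot 2 \left(-4\right) = 12 \left(-4\right) = -48$)
$- 10 \left(-2 - 1\right) y = - 10 \left(-2 - 1\right) \left(-48\right) = \left(-10\right) \left(-3\right) \left(-48\right) = 30 \left(-48\right) = -1440$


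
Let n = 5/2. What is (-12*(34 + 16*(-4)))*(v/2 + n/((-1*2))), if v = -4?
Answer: -1170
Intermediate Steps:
n = 5/2 (n = 5*(½) = 5/2 ≈ 2.5000)
(-12*(34 + 16*(-4)))*(v/2 + n/((-1*2))) = (-12*(34 + 16*(-4)))*(-4/2 + 5/(2*((-1*2)))) = (-12*(34 - 64))*(-4*½ + (5/2)/(-2)) = (-12*(-30))*(-2 + (5/2)*(-½)) = 360*(-2 - 5/4) = 360*(-13/4) = -1170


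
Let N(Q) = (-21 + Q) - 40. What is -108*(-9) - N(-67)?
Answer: 1100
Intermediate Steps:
N(Q) = -61 + Q
-108*(-9) - N(-67) = -108*(-9) - (-61 - 67) = 972 - 1*(-128) = 972 + 128 = 1100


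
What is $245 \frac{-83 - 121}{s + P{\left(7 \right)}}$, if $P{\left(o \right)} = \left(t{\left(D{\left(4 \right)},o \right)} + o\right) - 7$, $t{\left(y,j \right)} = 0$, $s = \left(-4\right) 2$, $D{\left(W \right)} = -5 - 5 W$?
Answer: $\frac{12495}{2} \approx 6247.5$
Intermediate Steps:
$s = -8$
$P{\left(o \right)} = -7 + o$ ($P{\left(o \right)} = \left(0 + o\right) - 7 = o - 7 = -7 + o$)
$245 \frac{-83 - 121}{s + P{\left(7 \right)}} = 245 \frac{-83 - 121}{-8 + \left(-7 + 7\right)} = 245 \left(- \frac{204}{-8 + 0}\right) = 245 \left(- \frac{204}{-8}\right) = 245 \left(\left(-204\right) \left(- \frac{1}{8}\right)\right) = 245 \cdot \frac{51}{2} = \frac{12495}{2}$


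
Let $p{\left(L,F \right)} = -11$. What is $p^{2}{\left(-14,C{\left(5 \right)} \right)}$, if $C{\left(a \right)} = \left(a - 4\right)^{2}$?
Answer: $121$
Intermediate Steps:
$C{\left(a \right)} = \left(-4 + a\right)^{2}$
$p^{2}{\left(-14,C{\left(5 \right)} \right)} = \left(-11\right)^{2} = 121$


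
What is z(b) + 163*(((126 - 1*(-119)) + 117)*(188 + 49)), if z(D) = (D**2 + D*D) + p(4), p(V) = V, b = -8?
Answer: 13984554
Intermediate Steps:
z(D) = 4 + 2*D**2 (z(D) = (D**2 + D*D) + 4 = (D**2 + D**2) + 4 = 2*D**2 + 4 = 4 + 2*D**2)
z(b) + 163*(((126 - 1*(-119)) + 117)*(188 + 49)) = (4 + 2*(-8)**2) + 163*(((126 - 1*(-119)) + 117)*(188 + 49)) = (4 + 2*64) + 163*(((126 + 119) + 117)*237) = (4 + 128) + 163*((245 + 117)*237) = 132 + 163*(362*237) = 132 + 163*85794 = 132 + 13984422 = 13984554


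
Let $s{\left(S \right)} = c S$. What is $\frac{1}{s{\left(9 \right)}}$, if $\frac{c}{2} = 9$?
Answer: $\frac{1}{162} \approx 0.0061728$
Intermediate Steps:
$c = 18$ ($c = 2 \cdot 9 = 18$)
$s{\left(S \right)} = 18 S$
$\frac{1}{s{\left(9 \right)}} = \frac{1}{18 \cdot 9} = \frac{1}{162}$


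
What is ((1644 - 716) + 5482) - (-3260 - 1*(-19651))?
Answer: -9981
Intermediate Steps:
((1644 - 716) + 5482) - (-3260 - 1*(-19651)) = (928 + 5482) - (-3260 + 19651) = 6410 - 1*16391 = 6410 - 16391 = -9981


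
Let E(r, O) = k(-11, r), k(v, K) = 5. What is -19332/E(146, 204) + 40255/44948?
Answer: -868733461/224740 ≈ -3865.5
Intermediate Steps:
E(r, O) = 5
-19332/E(146, 204) + 40255/44948 = -19332/5 + 40255/44948 = -868733461/224740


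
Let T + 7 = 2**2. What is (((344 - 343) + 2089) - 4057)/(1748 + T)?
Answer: -1967/1745 ≈ -1.1272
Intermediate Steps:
T = -3 (T = -7 + 2**2 = -7 + 4 = -3)
(((344 - 343) + 2089) - 4057)/(1748 + T) = (((344 - 343) + 2089) - 4057)/(1748 - 3) = ((1 + 2089) - 4057)/1745 = (2090 - 4057)*(1/1745) = -1967*1/1745 = -1967/1745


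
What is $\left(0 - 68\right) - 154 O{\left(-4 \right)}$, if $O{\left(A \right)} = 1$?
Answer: $-222$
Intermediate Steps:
$\left(0 - 68\right) - 154 O{\left(-4 \right)} = \left(0 - 68\right) - 154 = -68 - 154 = -222$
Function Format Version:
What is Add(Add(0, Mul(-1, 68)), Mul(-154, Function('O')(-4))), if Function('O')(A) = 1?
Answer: -222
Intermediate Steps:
Add(Add(0, Mul(-1, 68)), Mul(-154, Function('O')(-4))) = Add(Add(0, Mul(-1, 68)), Mul(-154, 1)) = Add(Add(0, -68), -154) = Add(-68, -154) = -222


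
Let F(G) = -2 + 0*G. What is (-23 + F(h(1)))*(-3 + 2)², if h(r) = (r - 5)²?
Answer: -25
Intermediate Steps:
h(r) = (-5 + r)²
F(G) = -2 (F(G) = -2 + 0 = -2)
(-23 + F(h(1)))*(-3 + 2)² = (-23 - 2)*(-3 + 2)² = -25*(-1)² = -25*1 = -25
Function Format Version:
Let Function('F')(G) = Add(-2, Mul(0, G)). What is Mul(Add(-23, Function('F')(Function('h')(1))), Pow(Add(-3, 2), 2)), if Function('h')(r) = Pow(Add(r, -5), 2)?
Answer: -25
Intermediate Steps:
Function('h')(r) = Pow(Add(-5, r), 2)
Function('F')(G) = -2 (Function('F')(G) = Add(-2, 0) = -2)
Mul(Add(-23, Function('F')(Function('h')(1))), Pow(Add(-3, 2), 2)) = Mul(Add(-23, -2), Pow(Add(-3, 2), 2)) = Mul(-25, Pow(-1, 2)) = Mul(-25, 1) = -25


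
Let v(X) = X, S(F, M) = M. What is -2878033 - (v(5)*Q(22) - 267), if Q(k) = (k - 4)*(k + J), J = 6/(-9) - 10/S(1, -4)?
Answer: -2879911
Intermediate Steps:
J = 11/6 (J = 6/(-9) - 10/(-4) = 6*(-⅑) - 10*(-¼) = -⅔ + 5/2 = 11/6 ≈ 1.8333)
Q(k) = (-4 + k)*(11/6 + k) (Q(k) = (k - 4)*(k + 11/6) = (-4 + k)*(11/6 + k))
-2878033 - (v(5)*Q(22) - 267) = -2878033 - (5*(-22/3 + 22² - 13/6*22) - 267) = -2878033 - (5*(-22/3 + 484 - 143/3) - 267) = -2878033 - (5*429 - 267) = -2878033 - (2145 - 267) = -2878033 - 1*1878 = -2878033 - 1878 = -2879911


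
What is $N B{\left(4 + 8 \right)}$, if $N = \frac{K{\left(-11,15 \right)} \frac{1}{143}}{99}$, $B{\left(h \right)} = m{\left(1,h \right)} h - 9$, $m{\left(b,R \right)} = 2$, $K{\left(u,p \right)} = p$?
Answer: $\frac{25}{1573} \approx 0.015893$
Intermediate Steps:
$B{\left(h \right)} = -9 + 2 h$ ($B{\left(h \right)} = 2 h - 9 = -9 + 2 h$)
$N = \frac{5}{4719}$ ($N = \frac{15 \cdot \frac{1}{143}}{99} = 15 \cdot \frac{1}{143} \cdot \frac{1}{99} = \frac{15}{143} \cdot \frac{1}{99} = \frac{5}{4719} \approx 0.0010595$)
$N B{\left(4 + 8 \right)} = \frac{5 \left(-9 + 2 \left(4 + 8\right)\right)}{4719} = \frac{5 \left(-9 + 2 \cdot 12\right)}{4719} = \frac{5 \left(-9 + 24\right)}{4719} = \frac{5}{4719} \cdot 15 = \frac{25}{1573}$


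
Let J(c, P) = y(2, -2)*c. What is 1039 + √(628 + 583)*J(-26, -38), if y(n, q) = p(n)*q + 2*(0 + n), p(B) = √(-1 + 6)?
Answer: 1039 + 52*√1211*(-2 + √5) ≈ 1466.2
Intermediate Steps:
p(B) = √5
y(n, q) = 2*n + q*√5 (y(n, q) = √5*q + 2*(0 + n) = q*√5 + 2*n = 2*n + q*√5)
J(c, P) = c*(4 - 2*√5) (J(c, P) = (2*2 - 2*√5)*c = (4 - 2*√5)*c = c*(4 - 2*√5))
1039 + √(628 + 583)*J(-26, -38) = 1039 + √(628 + 583)*(2*(-26)*(2 - √5)) = 1039 + √1211*(-104 + 52*√5)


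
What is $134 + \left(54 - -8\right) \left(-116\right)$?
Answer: $-7058$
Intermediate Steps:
$134 + \left(54 - -8\right) \left(-116\right) = 134 + \left(54 + 8\right) \left(-116\right) = 134 + 62 \left(-116\right) = 134 - 7192 = -7058$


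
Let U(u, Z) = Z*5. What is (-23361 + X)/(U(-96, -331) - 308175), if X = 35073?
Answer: -5856/154915 ≈ -0.037801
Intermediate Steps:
U(u, Z) = 5*Z
(-23361 + X)/(U(-96, -331) - 308175) = (-23361 + 35073)/(5*(-331) - 308175) = 11712/(-1655 - 308175) = 11712/(-309830) = 11712*(-1/309830) = -5856/154915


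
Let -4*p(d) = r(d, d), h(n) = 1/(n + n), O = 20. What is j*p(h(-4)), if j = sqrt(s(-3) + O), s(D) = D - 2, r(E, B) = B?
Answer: sqrt(15)/32 ≈ 0.12103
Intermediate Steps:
s(D) = -2 + D
h(n) = 1/(2*n)
p(d) = -d/4
j = sqrt(15) (j = sqrt((-2 - 3) + 20) = sqrt(-5 + 20) = sqrt(15) ≈ 3.8730)
j*p(h(-4)) = sqrt(15)*(-1/(8*(-4))) = sqrt(15)*(-(-1)/(8*4)) = sqrt(15)*(-1/4*(-1/8)) = sqrt(15)*(1/32) = sqrt(15)/32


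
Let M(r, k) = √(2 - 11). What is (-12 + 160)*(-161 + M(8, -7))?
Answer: -23828 + 444*I ≈ -23828.0 + 444.0*I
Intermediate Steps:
M(r, k) = 3*I (M(r, k) = √(-9) = 3*I)
(-12 + 160)*(-161 + M(8, -7)) = (-12 + 160)*(-161 + 3*I) = 148*(-161 + 3*I) = -23828 + 444*I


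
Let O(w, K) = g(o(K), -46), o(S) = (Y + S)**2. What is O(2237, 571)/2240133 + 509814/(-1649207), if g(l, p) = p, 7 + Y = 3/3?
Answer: -163161004112/527777574933 ≈ -0.30915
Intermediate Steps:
Y = -6 (Y = -7 + 3/3 = -7 + 3*(1/3) = -7 + 1 = -6)
o(S) = (-6 + S)**2
O(w, K) = -46
O(2237, 571)/2240133 + 509814/(-1649207) = -46/2240133 + 509814/(-1649207) = -46*1/2240133 + 509814*(-1/1649207) = -46/2240133 - 509814/1649207 = -163161004112/527777574933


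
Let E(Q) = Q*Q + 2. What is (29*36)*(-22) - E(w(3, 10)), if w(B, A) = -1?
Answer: -22971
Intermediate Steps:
E(Q) = 2 + Q² (E(Q) = Q² + 2 = 2 + Q²)
(29*36)*(-22) - E(w(3, 10)) = (29*36)*(-22) - (2 + (-1)²) = 1044*(-22) - (2 + 1) = -22968 - 1*3 = -22968 - 3 = -22971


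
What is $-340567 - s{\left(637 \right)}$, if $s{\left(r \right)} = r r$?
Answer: $-746336$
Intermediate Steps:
$s{\left(r \right)} = r^{2}$
$-340567 - s{\left(637 \right)} = -340567 - 637^{2} = -340567 - 405769 = -746336$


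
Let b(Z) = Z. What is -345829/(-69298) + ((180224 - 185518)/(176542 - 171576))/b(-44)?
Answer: 18982970857/3785472548 ≈ 5.0147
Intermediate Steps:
-345829/(-69298) + ((180224 - 185518)/(176542 - 171576))/b(-44) = -345829/(-69298) + ((180224 - 185518)/(176542 - 171576))/(-44) = -345829*(-1/69298) - 5294/4966*(-1/44) = 345829/69298 - 5294*1/4966*(-1/44) = 345829/69298 - 2647/2483*(-1/44) = 345829/69298 + 2647/109252 = 18982970857/3785472548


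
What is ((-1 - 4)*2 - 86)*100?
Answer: -9600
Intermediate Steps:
((-1 - 4)*2 - 86)*100 = (-5*2 - 86)*100 = (-10 - 86)*100 = -96*100 = -9600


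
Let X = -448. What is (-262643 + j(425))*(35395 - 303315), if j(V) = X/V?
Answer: 351837974896/5 ≈ 7.0368e+10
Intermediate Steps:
j(V) = -448/V
(-262643 + j(425))*(35395 - 303315) = (-262643 - 448/425)*(35395 - 303315) = (-262643 - 448*1/425)*(-267920) = (-262643 - 448/425)*(-267920) = -111623723/425*(-267920) = 351837974896/5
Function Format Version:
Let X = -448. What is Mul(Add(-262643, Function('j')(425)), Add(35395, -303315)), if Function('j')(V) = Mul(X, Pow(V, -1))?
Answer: Rational(351837974896, 5) ≈ 7.0368e+10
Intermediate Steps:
Function('j')(V) = Mul(-448, Pow(V, -1))
Mul(Add(-262643, Function('j')(425)), Add(35395, -303315)) = Mul(Add(-262643, Mul(-448, Pow(425, -1))), Add(35395, -303315)) = Mul(Add(-262643, Mul(-448, Rational(1, 425))), -267920) = Mul(Add(-262643, Rational(-448, 425)), -267920) = Mul(Rational(-111623723, 425), -267920) = Rational(351837974896, 5)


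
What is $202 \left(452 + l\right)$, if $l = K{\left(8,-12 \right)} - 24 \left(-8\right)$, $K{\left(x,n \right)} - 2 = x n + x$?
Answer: $112716$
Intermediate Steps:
$K{\left(x,n \right)} = 2 + x + n x$ ($K{\left(x,n \right)} = 2 + \left(x n + x\right) = 2 + \left(n x + x\right) = 2 + \left(x + n x\right) = 2 + x + n x$)
$l = 106$ ($l = \left(2 + 8 - 96\right) - 24 \left(-8\right) = \left(2 + 8 - 96\right) - -192 = -86 + 192 = 106$)
$202 \left(452 + l\right) = 202 \left(452 + 106\right) = 202 \cdot 558 = 112716$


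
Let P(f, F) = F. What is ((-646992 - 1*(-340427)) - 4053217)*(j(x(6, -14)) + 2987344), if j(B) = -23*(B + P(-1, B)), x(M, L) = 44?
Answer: -13015344400240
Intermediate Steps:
j(B) = -46*B (j(B) = -23*(B + B) = -46*B)
((-646992 - 1*(-340427)) - 4053217)*(j(x(6, -14)) + 2987344) = ((-646992 - 1*(-340427)) - 4053217)*(-46*44 + 2987344) = ((-646992 + 340427) - 4053217)*(-2024 + 2987344) = (-306565 - 4053217)*2985320 = -4359782*2985320 = -13015344400240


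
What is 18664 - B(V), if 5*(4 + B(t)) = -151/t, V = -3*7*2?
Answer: 3920129/210 ≈ 18667.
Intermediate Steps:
V = -42 (V = -21*2 = -42)
B(t) = -4 - 151/(5*t) (B(t) = -4 + (-151/t)/5 = -4 - 151/(5*t))
18664 - B(V) = 18664 - (-4 - 151/5/(-42)) = 18664 - (-4 - 151/5*(-1/42)) = 18664 - (-4 + 151/210) = 18664 - 1*(-689/210) = 18664 + 689/210 = 3920129/210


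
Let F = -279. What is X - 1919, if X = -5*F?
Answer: -524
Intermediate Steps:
X = 1395 (X = -5*(-279) = 1395)
X - 1919 = 1395 - 1919 = -524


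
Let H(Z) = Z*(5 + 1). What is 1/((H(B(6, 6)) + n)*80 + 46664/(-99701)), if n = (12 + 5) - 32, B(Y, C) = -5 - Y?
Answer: -99701/646109144 ≈ -0.00015431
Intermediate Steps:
H(Z) = 6*Z (H(Z) = Z*6 = 6*Z)
n = -15 (n = 17 - 32 = -15)
1/((H(B(6, 6)) + n)*80 + 46664/(-99701)) = 1/((6*(-5 - 1*6) - 15)*80 + 46664/(-99701)) = 1/((6*(-5 - 6) - 15)*80 + 46664*(-1/99701)) = 1/((6*(-11) - 15)*80 - 46664/99701) = 1/((-66 - 15)*80 - 46664/99701) = 1/(-81*80 - 46664/99701) = 1/(-6480 - 46664/99701) = 1/(-646109144/99701) = -99701/646109144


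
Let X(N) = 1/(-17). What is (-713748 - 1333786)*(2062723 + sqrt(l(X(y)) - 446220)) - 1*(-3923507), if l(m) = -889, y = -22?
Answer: -4223491551575 - 2047534*I*sqrt(447109) ≈ -4.2235e+12 - 1.3691e+9*I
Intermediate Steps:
X(N) = -1/17
(-713748 - 1333786)*(2062723 + sqrt(l(X(y)) - 446220)) - 1*(-3923507) = (-713748 - 1333786)*(2062723 + sqrt(-889 - 446220)) - 1*(-3923507) = -2047534*(2062723 + sqrt(-447109)) + 3923507 = -2047534*(2062723 + I*sqrt(447109)) + 3923507 = (-4223495475082 - 2047534*I*sqrt(447109)) + 3923507 = -4223491551575 - 2047534*I*sqrt(447109)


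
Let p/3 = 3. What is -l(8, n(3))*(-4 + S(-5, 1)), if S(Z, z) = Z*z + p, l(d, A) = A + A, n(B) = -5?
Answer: 0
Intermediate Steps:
p = 9 (p = 3*3 = 9)
l(d, A) = 2*A
S(Z, z) = 9 + Z*z (S(Z, z) = Z*z + 9 = 9 + Z*z)
-l(8, n(3))*(-4 + S(-5, 1)) = -2*(-5)*(-4 + (9 - 5*1)) = -(-10)*(-4 + (9 - 5)) = -(-10)*(-4 + 4) = -(-10)*0 = -1*0 = 0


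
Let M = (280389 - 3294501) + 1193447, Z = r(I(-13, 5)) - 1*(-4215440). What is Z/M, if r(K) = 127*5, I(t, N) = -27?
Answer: -843215/364133 ≈ -2.3157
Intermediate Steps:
r(K) = 635
Z = 4216075 (Z = 635 - 1*(-4215440) = 635 + 4215440 = 4216075)
M = -1820665 (M = -3014112 + 1193447 = -1820665)
Z/M = 4216075/(-1820665) = 4216075*(-1/1820665) = -843215/364133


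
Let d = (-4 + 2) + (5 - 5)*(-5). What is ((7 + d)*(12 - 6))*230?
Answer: 6900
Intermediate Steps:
d = -2 (d = -2 + 0*(-5) = -2 + 0 = -2)
((7 + d)*(12 - 6))*230 = ((7 - 2)*(12 - 6))*230 = (5*6)*230 = 30*230 = 6900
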